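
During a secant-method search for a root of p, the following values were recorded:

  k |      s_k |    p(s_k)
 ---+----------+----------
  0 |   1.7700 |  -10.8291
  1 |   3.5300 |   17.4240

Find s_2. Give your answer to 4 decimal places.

2.4446

s_2 = 3.5300 − 17.4240·(3.5300 − 1.7700) / (17.4240 − (-10.8291))
   = 3.5300 − (30.666240)/(28.253100) = 2.444588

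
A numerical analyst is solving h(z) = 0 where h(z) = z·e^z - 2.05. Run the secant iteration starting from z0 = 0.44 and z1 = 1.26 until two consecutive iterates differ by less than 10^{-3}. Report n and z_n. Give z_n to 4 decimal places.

h(0.44) = -1.366809, h(1.26) = 2.392031
z2 = 1.260000 − 2.392031·(0.820000)/(3.758840) = 0.738173;  |Δ| = 0.521827
h(0.738173) = -0.505662
z3 = 0.738173 − (-0.505662)·(-0.521827)/(-2.897693) = 0.829234;  |Δ| = 0.091062
h(0.829234) = -0.149757
z4 = 0.829234 − (-0.149757)·(0.091062)/(0.355905) = 0.867551;  |Δ| = 0.038317
h(0.867551) = 0.015702
z5 = 0.867551 − 0.015702·(0.038317)/(0.165459) = 0.863915;  |Δ| = 0.003636
h(0.863915) = -0.000422
z6 = 0.863915 − (-0.000422)·(-0.003636)/(-0.016124) = 0.864010;  |Δ| = 0.000095
|z6 − z5| = 0.000095 < 10^{-3}

n = 6, z_n = 0.8640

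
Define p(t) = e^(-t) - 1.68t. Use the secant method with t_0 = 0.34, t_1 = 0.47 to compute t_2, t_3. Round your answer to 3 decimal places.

p(0.34) = 0.14057, p(0.47) = -0.16460
t_2 = 0.47000 − (-0.16460)·(0.47000 − 0.34000) / (-0.16460 − 0.14057) = 0.47000 − (-0.02140)/(-0.30517) = 0.39988
p(0.39988) = -0.00140
t_3 = 0.39988 − (-0.00140)·(0.39988 − 0.47000) / (-0.00140 − (-0.16460)) = 0.39988 − (0.00010)/(0.16319) = 0.39928

0.400, 0.399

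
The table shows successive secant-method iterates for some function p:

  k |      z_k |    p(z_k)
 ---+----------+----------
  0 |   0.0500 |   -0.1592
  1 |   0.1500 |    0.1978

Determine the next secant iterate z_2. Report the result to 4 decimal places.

0.0946

z_2 = 0.1500 − 0.1978·(0.1500 − 0.0500) / (0.1978 − (-0.1592))
   = 0.1500 − (0.019780)/(0.357000) = 0.094594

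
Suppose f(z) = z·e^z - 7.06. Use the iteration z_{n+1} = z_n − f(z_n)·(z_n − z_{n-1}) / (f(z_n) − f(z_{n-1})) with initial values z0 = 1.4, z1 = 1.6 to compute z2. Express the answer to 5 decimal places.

f(1.4) = -1.3827200, f(1.6) = 0.8648519
z2 = 1.6000000 − 0.8648519·(1.6000000 − 1.4000000) / (0.8648519 − (-1.3827200)) = 1.6000000 − (0.1729704)/(2.2475719) = 1.5230412

1.52304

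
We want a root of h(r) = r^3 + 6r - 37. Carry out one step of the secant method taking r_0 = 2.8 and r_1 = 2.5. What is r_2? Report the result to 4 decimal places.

h(2.8) = 1.752000, h(2.5) = -6.375000
r_2 = 2.500000 − (-6.375000)·(2.500000 − 2.800000) / (-6.375000 − 1.752000) = 2.500000 − (1.912500)/(-8.127000) = 2.735327

2.7353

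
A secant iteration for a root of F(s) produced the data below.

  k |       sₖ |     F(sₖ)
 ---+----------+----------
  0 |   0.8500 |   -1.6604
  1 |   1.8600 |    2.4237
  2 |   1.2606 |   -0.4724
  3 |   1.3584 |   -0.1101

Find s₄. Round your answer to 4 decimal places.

s₄ = 1.3584 − (-0.1101)·(1.3584 − 1.2606) / (-0.1101 − (-0.4724))
   = 1.3584 − (-0.010768)/(0.362300) = 1.388121

1.3881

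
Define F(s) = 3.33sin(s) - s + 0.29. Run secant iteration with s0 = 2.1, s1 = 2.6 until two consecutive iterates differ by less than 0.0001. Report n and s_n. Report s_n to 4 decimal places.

n = 5, s_n = 2.4398

F(2.1) = 1.064487, F(2.6) = -0.593380
s2 = 2.600000 − (-0.593380)·(0.500000)/(-1.657868) = 2.421041;  |Δ| = 0.178959
F(2.421041) = 0.066090
s3 = 2.421041 − 0.066090·(-0.178959)/(0.659471) = 2.438976;  |Δ| = 0.017935
F(2.438976) = 0.002926
s4 = 2.438976 − 0.002926·(0.017935)/(-0.063164) = 2.439807;  |Δ| = 0.000831
F(2.439807) = -0.000017
s5 = 2.439807 − (-0.000017)·(0.000831)/(-0.002943) = 2.439802;  |Δ| = 0.000005
|s5 − s4| = 0.000005 < 0.0001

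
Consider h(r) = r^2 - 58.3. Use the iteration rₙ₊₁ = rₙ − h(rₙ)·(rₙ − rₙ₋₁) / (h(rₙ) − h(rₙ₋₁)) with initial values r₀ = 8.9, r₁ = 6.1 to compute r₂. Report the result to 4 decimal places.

7.5060

h(8.9) = 20.910000, h(6.1) = -21.090000
r₂ = 6.100000 − (-21.090000)·(6.100000 − 8.900000) / (-21.090000 − 20.910000) = 6.100000 − (59.052000)/(-42.000000) = 7.506000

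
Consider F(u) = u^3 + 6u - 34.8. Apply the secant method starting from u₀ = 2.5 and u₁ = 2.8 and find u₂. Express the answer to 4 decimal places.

2.6541

F(2.5) = -4.175000, F(2.8) = 3.952000
u₂ = 2.800000 − 3.952000·(2.800000 − 2.500000) / (3.952000 − (-4.175000)) = 2.800000 − (1.185600)/(8.127000) = 2.654116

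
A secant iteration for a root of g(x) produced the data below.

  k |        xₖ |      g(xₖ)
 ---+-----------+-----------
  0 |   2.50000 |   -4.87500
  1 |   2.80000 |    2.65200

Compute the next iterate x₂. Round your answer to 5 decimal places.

2.69430

x₂ = 2.80000 − 2.65200·(2.80000 − 2.50000) / (2.65200 − (-4.87500))
   = 2.80000 − (0.7956000)/(7.5270000) = 2.6943005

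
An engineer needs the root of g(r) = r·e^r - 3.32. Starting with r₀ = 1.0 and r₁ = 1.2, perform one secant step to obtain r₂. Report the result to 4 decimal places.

g(1.0) = -0.601718, g(1.2) = 0.664140
r₂ = 1.200000 − 0.664140·(1.200000 − 1.000000) / (0.664140 − (-0.601718)) = 1.200000 − (0.132828)/(1.265858) = 1.095069

1.0951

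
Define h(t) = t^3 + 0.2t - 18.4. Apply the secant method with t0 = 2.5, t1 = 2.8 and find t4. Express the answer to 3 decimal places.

h(2.5) = -2.27500, h(2.8) = 4.11200
t2 = 2.80000 − 4.11200·(2.80000 − 2.50000) / (4.11200 − (-2.27500)) = 2.80000 − (1.23360)/(6.38700) = 2.60686
h(2.60686) = -0.16319
t3 = 2.60686 − (-0.16319)·(2.60686 − 2.80000) / (-0.16319 − 4.11200) = 2.60686 − (0.03152)/(-4.27519) = 2.61423
h(2.61423) = -0.01099
t4 = 2.61423 − (-0.01099)·(2.61423 − 2.60686) / (-0.01099 − (-0.16319)) = 2.61423 − (-0.00008)/(0.15220) = 2.61476

2.615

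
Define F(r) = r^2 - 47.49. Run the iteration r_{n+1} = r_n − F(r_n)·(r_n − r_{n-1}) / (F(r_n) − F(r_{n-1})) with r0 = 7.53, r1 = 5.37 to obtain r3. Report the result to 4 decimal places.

6.9007

F(7.53) = 9.210900, F(5.37) = -18.653100
r2 = 5.370000 − (-18.653100)·(5.370000 − 7.530000) / (-18.653100 − 9.210900) = 5.370000 − (40.290696)/(-27.864000) = 6.815977
F(6.815977) = -1.032461
r3 = 6.815977 − (-1.032461)·(6.815977 − 5.370000) / (-1.032461 − (-18.653100)) = 6.815977 − (-1.492915)/(17.620639) = 6.900702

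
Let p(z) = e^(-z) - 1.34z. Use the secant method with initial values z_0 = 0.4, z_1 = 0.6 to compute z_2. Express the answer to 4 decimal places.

p(0.4) = 0.134320, p(0.6) = -0.255188
z_2 = 0.600000 − (-0.255188)·(0.600000 − 0.400000) / (-0.255188 − 0.134320) = 0.600000 − (-0.051038)/(-0.389508) = 0.468969

0.4690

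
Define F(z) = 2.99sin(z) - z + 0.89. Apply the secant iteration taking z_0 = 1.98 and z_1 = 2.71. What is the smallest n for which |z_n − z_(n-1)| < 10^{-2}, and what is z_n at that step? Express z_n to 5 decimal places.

n = 4, z_n = 2.55215

F(1.98) = 1.6531395, F(2.71) = -0.5692294
z_2 = 2.7100000 − (-0.5692294)·(0.7300000)/(-2.2223688) = 2.5230205;  |Δ| = 0.1869795
F(2.5230205) = 0.1007982
z_3 = 2.5230205 − 0.1007982·(-0.1869795)/(0.6700276) = 2.5511495;  |Δ| = 0.0281290
F(2.5511495) = 0.0034709
z_4 = 2.5511495 − 0.0034709·(0.0281290)/(-0.0973274) = 2.5521526;  |Δ| = 0.0010031
|z_4 − z_3| = 0.0010031 < 10^{-2}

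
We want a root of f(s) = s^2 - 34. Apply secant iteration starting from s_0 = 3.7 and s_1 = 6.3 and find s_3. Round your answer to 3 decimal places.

f(3.7) = -20.31000, f(6.3) = 5.69000
s_2 = 6.30000 − 5.69000·(6.30000 − 3.70000) / (5.69000 − (-20.31000)) = 6.30000 − (14.79400)/(26.00000) = 5.73100
f(5.73100) = -1.15564
s_3 = 5.73100 − (-1.15564)·(5.73100 − 6.30000) / (-1.15564 − 5.69000) = 5.73100 − (0.65756)/(-6.84564) = 5.82706

5.827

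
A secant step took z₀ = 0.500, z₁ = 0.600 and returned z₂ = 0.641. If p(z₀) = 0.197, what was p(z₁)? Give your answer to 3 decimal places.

0.057

The secant line through (0.500, 0.197) and (0.600, p(z₁)) crosses zero at z₂ = 0.641.
So (0.500, 0.197), (0.600, p(z₁)), (0.641, 0) are collinear:
p(z₁) = 0.197 · (0.600 − 0.641) / (0.500 − 0.641) = 0.197 · (-0.04100)/(-0.14100) = 0.05728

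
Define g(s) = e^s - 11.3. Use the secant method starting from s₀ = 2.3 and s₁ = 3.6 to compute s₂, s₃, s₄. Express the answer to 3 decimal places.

2.365, 2.396, 2.426

g(2.3) = -1.32582, g(3.6) = 25.29823
s₂ = 3.60000 − 25.29823·(3.60000 − 2.30000) / (25.29823 − (-1.32582)) = 3.60000 − (32.88770)/(26.62405) = 2.36474
g(2.36474) = -0.65876
s₃ = 2.36474 − (-0.65876)·(2.36474 − 3.60000) / (-0.65876 − 25.29823) = 2.36474 − (0.81374)/(-25.95699) = 2.39609
g(2.39609) = -0.31988
s₄ = 2.39609 − (-0.31988)·(2.39609 − 2.36474) / (-0.31988 − (-0.65876)) = 2.39609 − (-0.01003)/(0.33888) = 2.42568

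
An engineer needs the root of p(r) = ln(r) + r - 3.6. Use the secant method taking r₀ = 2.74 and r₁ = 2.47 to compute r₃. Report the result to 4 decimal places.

2.6322

p(2.74) = 0.147958, p(2.47) = -0.225782
r₂ = 2.470000 − (-0.225782)·(2.470000 − 2.740000) / (-0.225782 − 0.147958) = 2.470000 − (0.060961)/(-0.373740) = 2.633111
p(2.633111) = 0.001277
r₃ = 2.633111 − 0.001277·(2.633111 − 2.470000) / (0.001277 − (-0.225782)) = 2.633111 − (0.000208)/(0.227059) = 2.632194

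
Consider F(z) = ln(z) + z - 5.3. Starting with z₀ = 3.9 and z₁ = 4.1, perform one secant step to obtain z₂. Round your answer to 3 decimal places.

3.931

F(3.9) = -0.03902, F(4.1) = 0.21099
z₂ = 4.10000 − 0.21099·(4.10000 − 3.90000) / (0.21099 − (-0.03902)) = 4.10000 − (0.04220)/(0.25001) = 3.93122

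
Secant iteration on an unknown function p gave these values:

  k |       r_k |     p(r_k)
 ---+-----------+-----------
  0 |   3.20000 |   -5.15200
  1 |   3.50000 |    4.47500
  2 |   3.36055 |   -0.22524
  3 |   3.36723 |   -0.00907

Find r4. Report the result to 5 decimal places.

r4 = 3.36723 − (-0.00907)·(3.36723 − 3.36055) / (-0.00907 − (-0.22524))
   = 3.36723 − (-0.0000606)/(0.2161700) = 3.3675103

3.36751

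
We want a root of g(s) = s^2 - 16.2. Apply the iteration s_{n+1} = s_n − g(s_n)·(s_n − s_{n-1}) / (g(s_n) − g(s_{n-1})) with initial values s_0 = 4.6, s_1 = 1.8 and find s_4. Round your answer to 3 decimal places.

4.023

g(4.6) = 4.96000, g(1.8) = -12.96000
s_2 = 1.80000 − (-12.96000)·(1.80000 − 4.60000) / (-12.96000 − 4.96000) = 1.80000 − (36.28800)/(-17.92000) = 3.82500
g(3.82500) = -1.56937
s_3 = 3.82500 − (-1.56937)·(3.82500 − 1.80000) / (-1.56937 − (-12.96000)) = 3.82500 − (-3.17798)/(11.39063) = 4.10400
g(4.10400) = 0.64282
s_4 = 4.10400 − 0.64282·(4.10400 − 3.82500) / (0.64282 − (-1.56937)) = 4.10400 − (0.17935)/(2.21219) = 4.02293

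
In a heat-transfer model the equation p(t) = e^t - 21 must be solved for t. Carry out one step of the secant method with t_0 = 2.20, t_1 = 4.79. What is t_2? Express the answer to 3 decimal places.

2.479

p(2.20) = -11.97499, p(4.79) = 99.30137
t_2 = 4.79000 − 99.30137·(4.79000 − 2.20000) / (99.30137 − (-11.97499)) = 4.79000 − (257.19054)/(111.27636) = 2.47872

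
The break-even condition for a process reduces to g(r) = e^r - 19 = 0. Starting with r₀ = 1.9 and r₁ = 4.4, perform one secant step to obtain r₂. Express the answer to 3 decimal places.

g(1.9) = -12.31411, g(4.4) = 62.45087
r₂ = 4.40000 − 62.45087·(4.40000 − 1.90000) / (62.45087 − (-12.31411)) = 4.40000 − (156.12717)/(74.76497) = 2.31176

2.312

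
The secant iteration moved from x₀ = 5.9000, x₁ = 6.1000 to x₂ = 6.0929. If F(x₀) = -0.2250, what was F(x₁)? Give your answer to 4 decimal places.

0.0083

The secant line through (5.9000, -0.2250) and (6.1000, F(x₁)) crosses zero at x₂ = 6.0929.
So (5.9000, -0.2250), (6.1000, F(x₁)), (6.0929, 0) are collinear:
F(x₁) = -0.2250 · (6.1000 − 6.0929) / (5.9000 − 6.0929) = -0.2250 · (0.007100)/(-0.192900) = 0.008281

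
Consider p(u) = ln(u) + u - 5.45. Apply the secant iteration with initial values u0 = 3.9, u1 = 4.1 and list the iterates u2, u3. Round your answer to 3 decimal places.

p(3.9) = -0.18902, p(4.1) = 0.06099
u2 = 4.10000 − 0.06099·(4.10000 − 3.90000) / (0.06099 − (-0.18902)) = 4.10000 − (0.01220)/(0.25001) = 4.05121
p(4.05121) = 0.00023
u3 = 4.05121 − 0.00023·(4.05121 − 4.10000) / (0.00023 − 0.06099) = 4.05121 − (-0.00001)/(-0.06076) = 4.05103

4.051, 4.051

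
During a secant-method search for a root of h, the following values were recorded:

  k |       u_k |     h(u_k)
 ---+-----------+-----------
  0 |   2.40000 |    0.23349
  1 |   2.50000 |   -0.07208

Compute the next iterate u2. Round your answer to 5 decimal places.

u2 = 2.50000 − (-0.07208)·(2.50000 − 2.40000) / (-0.07208 − 0.23349)
   = 2.50000 − (-0.0072080)/(-0.3055700) = 2.4764113

2.47641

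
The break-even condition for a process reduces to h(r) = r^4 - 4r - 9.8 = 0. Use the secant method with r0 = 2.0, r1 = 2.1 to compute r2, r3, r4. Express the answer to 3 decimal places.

h(2.0) = -1.80000, h(2.1) = 1.24810
r2 = 2.10000 − 1.24810·(2.10000 − 2.00000) / (1.24810 − (-1.80000)) = 2.10000 − (0.12481)/(3.04810) = 2.05905
h(2.05905) = -0.06116
r3 = 2.05905 − (-0.06116)·(2.05905 − 2.10000) / (-0.06116 − 1.24810) = 2.05905 − (0.00250)/(-1.30926) = 2.06097
h(2.06097) = -0.00193
r4 = 2.06097 − (-0.00193)·(2.06097 − 2.05905) / (-0.00193 − (-0.06116)) = 2.06097 − (0.00000)/(0.05923) = 2.06103

2.059, 2.061, 2.061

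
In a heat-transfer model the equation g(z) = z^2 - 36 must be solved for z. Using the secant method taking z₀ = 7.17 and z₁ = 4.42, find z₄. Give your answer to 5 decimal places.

g(7.17) = 15.4089000, g(4.42) = -16.4636000
z₂ = 4.4200000 − (-16.4636000)·(4.4200000 − 7.1700000) / (-16.4636000 − 15.4089000) = 4.4200000 − (45.2749000)/(-31.8725000) = 5.8405004
g(5.8405004) = -1.8885547
z₃ = 5.8405004 − (-1.8885547)·(5.8405004 − 4.4200000) / (-1.8885547 − (-16.4636000)) = 5.8405004 − (-2.6826928)/(14.5750453) = 6.0245611
g(6.0245611) = 0.2953366
z₄ = 6.0245611 − 0.2953366·(6.0245611 − 5.8405004) / (0.2953366 − (-1.8885547)) = 6.0245611 − (0.0543599)/(2.1838913) = 5.9996698

5.99967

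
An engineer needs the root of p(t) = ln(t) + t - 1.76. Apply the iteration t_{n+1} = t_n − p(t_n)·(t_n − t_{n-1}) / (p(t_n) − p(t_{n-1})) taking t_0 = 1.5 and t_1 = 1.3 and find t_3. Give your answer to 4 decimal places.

p(1.5) = 0.145465, p(1.3) = -0.197636
t_2 = 1.300000 − (-0.197636)·(1.300000 − 1.500000) / (-0.197636 − 0.145465) = 1.300000 − (0.039527)/(-0.343101) = 1.415206
p(1.415206) = 0.002480
t_3 = 1.415206 − 0.002480·(1.415206 − 1.300000) / (0.002480 − (-0.197636)) = 1.415206 − (0.000286)/(0.200116) = 1.413778

1.4138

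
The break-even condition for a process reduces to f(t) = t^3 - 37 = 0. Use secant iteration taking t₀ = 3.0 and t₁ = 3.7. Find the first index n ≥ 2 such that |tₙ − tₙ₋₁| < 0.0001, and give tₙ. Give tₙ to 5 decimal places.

f(3.0) = -10.0000000, f(3.7) = 13.6530000
t₂ = 3.7000000 − 13.6530000·(0.7000000)/(23.6530000) = 3.2959455;  |Δ| = 0.4040545
f(3.2959455) = -1.1952963
t₃ = 3.2959455 − (-1.1952963)·(-0.4040545)/(-14.8482963) = 3.3284722;  |Δ| = 0.0325266
f(3.3284722) = -0.1247659
t₄ = 3.3284722 − (-0.1247659)·(0.0325266)/(1.0705305) = 3.3322630;  |Δ| = 0.0037908
f(3.3322630) = 0.0013708
t₅ = 3.3322630 − 0.0013708·(0.0037908)/(0.1261366) = 3.3322218;  |Δ| = 0.0000412
|t₅ − t₄| = 0.0000412 < 0.0001

n = 5, tₙ = 3.33222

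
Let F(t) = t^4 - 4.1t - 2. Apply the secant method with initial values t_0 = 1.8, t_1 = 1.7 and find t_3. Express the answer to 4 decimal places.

1.7382

F(1.8) = 1.117600, F(1.7) = -0.617900
t_2 = 1.700000 − (-0.617900)·(1.700000 − 1.800000) / (-0.617900 − 1.117600) = 1.700000 − (0.061790)/(-1.735500) = 1.735604
F(1.735604) = -0.041904
t_3 = 1.735604 − (-0.041904)·(1.735604 − 1.700000) / (-0.041904 − (-0.617900)) = 1.735604 − (-0.001492)/(0.575996) = 1.738194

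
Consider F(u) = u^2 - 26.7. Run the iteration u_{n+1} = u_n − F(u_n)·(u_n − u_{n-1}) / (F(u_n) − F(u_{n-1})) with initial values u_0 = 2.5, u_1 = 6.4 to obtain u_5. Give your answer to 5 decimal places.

5.16720

F(2.5) = -20.4500000, F(6.4) = 14.2600000
u_2 = 6.4000000 − 14.2600000·(6.4000000 − 2.5000000) / (14.2600000 − (-20.4500000)) = 6.4000000 − (55.6140000)/(34.7100000) = 4.7977528
F(4.7977528) = -3.6815680
u_3 = 4.7977528 − (-3.6815680)·(4.7977528 − 6.4000000) / (-3.6815680 − 14.2600000) = 4.7977528 − (5.8987820)/(-17.9415680) = 5.1265302
F(5.1265302) = -0.4186881
u_4 = 5.1265302 − (-0.4186881)·(5.1265302 − 4.7977528) / (-0.4186881 − (-3.6815680)) = 5.1265302 − (-0.1376552)/(3.2628799) = 5.1687184
F(5.1687184) = 0.0156504
u_5 = 5.1687184 − 0.0156504·(5.1687184 − 5.1265302) / (0.0156504 − (-0.4186881)) = 5.1687184 − (0.0006603)/(0.4343385) = 5.1671983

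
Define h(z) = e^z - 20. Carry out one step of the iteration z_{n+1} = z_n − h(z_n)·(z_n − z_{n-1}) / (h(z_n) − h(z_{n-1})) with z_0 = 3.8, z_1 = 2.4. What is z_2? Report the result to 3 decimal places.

h(3.8) = 24.70118, h(2.4) = -8.97682
z_2 = 2.40000 − (-8.97682)·(2.40000 − 3.80000) / (-8.97682 − 24.70118) = 2.40000 − (12.56755)/(-33.67801) = 2.77317

2.773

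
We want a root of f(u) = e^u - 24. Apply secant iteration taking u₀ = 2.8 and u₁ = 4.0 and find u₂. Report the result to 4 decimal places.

3.0376

f(2.8) = -7.555353, f(4.0) = 30.598150
u₂ = 4.000000 − 30.598150·(4.000000 − 2.800000) / (30.598150 − (-7.555353)) = 4.000000 − (36.717780)/(38.153503) = 3.037630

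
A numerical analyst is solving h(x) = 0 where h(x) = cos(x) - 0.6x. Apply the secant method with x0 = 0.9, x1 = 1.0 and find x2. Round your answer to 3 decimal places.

h(0.9) = 0.08161, h(1.0) = -0.05970
x2 = 1.00000 − (-0.05970)·(1.00000 − 0.90000) / (-0.05970 − 0.08161) = 1.00000 − (-0.00597)/(-0.14131) = 0.95775

0.958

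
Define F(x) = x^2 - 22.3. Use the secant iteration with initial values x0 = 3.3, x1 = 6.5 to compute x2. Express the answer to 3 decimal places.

4.464

F(3.3) = -11.41000, F(6.5) = 19.95000
x2 = 6.50000 − 19.95000·(6.50000 − 3.30000) / (19.95000 − (-11.41000)) = 6.50000 − (63.84000)/(31.36000) = 4.46429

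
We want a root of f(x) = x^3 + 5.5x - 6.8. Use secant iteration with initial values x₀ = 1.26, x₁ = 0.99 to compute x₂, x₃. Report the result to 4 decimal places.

f(1.26) = 2.130376, f(0.99) = -0.384701
x₂ = 0.990000 − (-0.384701)·(0.990000 − 1.260000) / (-0.384701 − 2.130376) = 0.990000 − (0.103869)/(-2.515077) = 1.031299
f(1.031299) = -0.030992
x₃ = 1.031299 − (-0.030992)·(1.031299 − 0.990000) / (-0.030992 − (-0.384701)) = 1.031299 − (-0.001280)/(0.353709) = 1.034917

1.0313, 1.0349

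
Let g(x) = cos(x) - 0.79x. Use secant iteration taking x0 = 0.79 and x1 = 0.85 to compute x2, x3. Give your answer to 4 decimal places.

g(0.79) = 0.079745, g(0.85) = -0.011517
x2 = 0.850000 − (-0.011517)·(0.850000 − 0.790000) / (-0.011517 − 0.079745) = 0.850000 − (-0.000691)/(-0.091262) = 0.842428
g(0.842428) = 0.000134
x3 = 0.842428 − 0.000134·(0.842428 − 0.850000) / (0.000134 − (-0.011517)) = 0.842428 − (-0.000001)/(0.011651) = 0.842516

0.8424, 0.8425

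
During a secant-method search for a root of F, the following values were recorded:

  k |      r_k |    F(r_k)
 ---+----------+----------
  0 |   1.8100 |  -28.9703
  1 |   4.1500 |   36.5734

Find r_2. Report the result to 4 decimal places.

2.8443

r_2 = 4.1500 − 36.5734·(4.1500 − 1.8100) / (36.5734 − (-28.9703))
   = 4.1500 − (85.581756)/(65.543700) = 2.844279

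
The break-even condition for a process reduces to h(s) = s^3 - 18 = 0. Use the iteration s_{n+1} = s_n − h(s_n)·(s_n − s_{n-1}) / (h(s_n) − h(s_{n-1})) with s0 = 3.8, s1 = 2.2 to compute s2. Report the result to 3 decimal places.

h(3.8) = 36.87200, h(2.2) = -7.35200
s2 = 2.20000 − (-7.35200)·(2.20000 − 3.80000) / (-7.35200 − 36.87200) = 2.20000 − (11.76320)/(-44.22400) = 2.46599

2.466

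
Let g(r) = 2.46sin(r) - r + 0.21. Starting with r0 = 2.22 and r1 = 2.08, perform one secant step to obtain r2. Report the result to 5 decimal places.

2.19849

g(2.22) = -0.0504489, g(2.08) = 0.2779071
r2 = 2.0800000 − 0.2779071·(2.0800000 − 2.2200000) / (0.2779071 − (-0.0504489)) = 2.0800000 − (-0.0389070)/(0.3283561) = 2.1984903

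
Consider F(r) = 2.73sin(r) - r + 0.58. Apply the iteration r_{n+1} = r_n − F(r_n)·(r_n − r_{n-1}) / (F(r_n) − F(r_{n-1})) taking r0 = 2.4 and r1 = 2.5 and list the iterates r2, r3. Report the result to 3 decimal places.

2.408, 2.408

F(2.4) = 0.02401, F(2.5) = -0.28617
r2 = 2.50000 − (-0.28617)·(2.50000 − 2.40000) / (-0.28617 − 0.02401) = 2.50000 − (-0.02862)/(-0.31019) = 2.40774
F(2.40774) = 0.00063
r3 = 2.40774 − 0.00063·(2.40774 − 2.50000) / (0.00063 − (-0.28617)) = 2.40774 − (-0.00006)/(0.28680) = 2.40795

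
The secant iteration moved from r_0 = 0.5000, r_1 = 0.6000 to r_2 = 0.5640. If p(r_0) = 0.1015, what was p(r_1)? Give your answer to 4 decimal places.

-0.0571

The secant line through (0.5000, 0.1015) and (0.6000, p(r_1)) crosses zero at r_2 = 0.5640.
So (0.5000, 0.1015), (0.6000, p(r_1)), (0.5640, 0) are collinear:
p(r_1) = 0.1015 · (0.6000 − 0.5640) / (0.5000 − 0.5640) = 0.1015 · (0.036000)/(-0.064000) = -0.057094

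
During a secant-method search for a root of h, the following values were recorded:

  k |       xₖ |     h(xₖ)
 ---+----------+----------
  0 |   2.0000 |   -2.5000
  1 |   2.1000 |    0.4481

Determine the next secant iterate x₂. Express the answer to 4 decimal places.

x₂ = 2.1000 − 0.4481·(2.1000 − 2.0000) / (0.4481 − (-2.5000))
   = 2.1000 − (0.044810)/(2.948100) = 2.084800

2.0848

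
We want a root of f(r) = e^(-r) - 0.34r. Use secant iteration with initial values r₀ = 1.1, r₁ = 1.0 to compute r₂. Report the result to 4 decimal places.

1.0404

f(1.1) = -0.041129, f(1.0) = 0.027879
r₂ = 1.000000 − 0.027879·(1.000000 − 1.100000) / (0.027879 − (-0.041129)) = 1.000000 − (-0.002788)/(0.069008) = 1.040400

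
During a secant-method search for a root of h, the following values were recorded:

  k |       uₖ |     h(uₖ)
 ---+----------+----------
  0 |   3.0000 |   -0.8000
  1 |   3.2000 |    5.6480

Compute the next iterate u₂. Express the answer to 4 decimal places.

3.0248

u₂ = 3.2000 − 5.6480·(3.2000 − 3.0000) / (5.6480 − (-0.8000))
   = 3.2000 − (1.129600)/(6.448000) = 3.024814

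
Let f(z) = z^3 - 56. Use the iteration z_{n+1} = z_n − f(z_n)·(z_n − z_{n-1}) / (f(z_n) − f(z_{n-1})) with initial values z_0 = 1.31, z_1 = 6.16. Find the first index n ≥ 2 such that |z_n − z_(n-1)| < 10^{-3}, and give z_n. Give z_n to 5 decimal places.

f(1.31) = -53.7519090, f(6.16) = 177.7448960
z_2 = 6.1600000 − 177.7448960·(4.8500000)/(231.4968050) = 2.4361354;  |Δ| = 3.7238646
f(2.4361354) = -41.5421307
z_3 = 2.4361354 − (-41.5421307)·(-3.7238646)/(-219.2870267) = 3.1415911;  |Δ| = 0.7054556
f(3.1415911) = -24.9937699
z_4 = 3.1415911 − (-24.9937699)·(0.7054556)/(16.5483608) = 4.2070740;  |Δ| = 1.0654829
f(4.2070740) = 18.4629867
z_5 = 4.2070740 − 18.4629867·(1.0654829)/(43.4567566) = 3.7543942;  |Δ| = 0.4526798
f(3.7543942) = -3.0800286
z_6 = 3.7543942 − (-3.0800286)·(-0.4526798)/(-21.5430153) = 3.8191143;  |Δ| = 0.0647201
f(3.8191143) = -0.2957963
z_7 = 3.8191143 − (-0.2957963)·(0.0647201)/(2.7842322) = 3.8259902;  |Δ| = 0.0068759
f(3.8259902) = 0.0056118
z_8 = 3.8259902 − 0.0056118·(0.0068759)/(0.3014081) = 3.8258621;  |Δ| = 0.0001280
|z_8 − z_7| = 0.0001280 < 10^{-3}

n = 8, z_n = 3.82586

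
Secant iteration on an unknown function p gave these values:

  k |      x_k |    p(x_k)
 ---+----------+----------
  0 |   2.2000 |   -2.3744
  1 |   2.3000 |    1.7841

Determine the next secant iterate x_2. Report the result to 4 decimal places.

x_2 = 2.3000 − 1.7841·(2.3000 − 2.2000) / (1.7841 − (-2.3744))
   = 2.3000 − (0.178410)/(4.158500) = 2.257098

2.2571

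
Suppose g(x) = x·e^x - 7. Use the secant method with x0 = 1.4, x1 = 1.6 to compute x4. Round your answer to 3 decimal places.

g(1.4) = -1.32272, g(1.6) = 0.92485
x2 = 1.60000 − 0.92485·(1.60000 − 1.40000) / (0.92485 − (-1.32272)) = 1.60000 − (0.18497)/(2.24757) = 1.51770
g(1.51770) = -0.07665
x3 = 1.51770 − (-0.07665)·(1.51770 − 1.60000) / (-0.07665 − 0.92485) = 1.51770 − (0.00631)/(-1.00150) = 1.52400
g(1.52400) = -0.00399
x4 = 1.52400 − (-0.00399)·(1.52400 − 1.51770) / (-0.00399 − (-0.07665)) = 1.52400 − (-0.00003)/(0.07266) = 1.52435

1.524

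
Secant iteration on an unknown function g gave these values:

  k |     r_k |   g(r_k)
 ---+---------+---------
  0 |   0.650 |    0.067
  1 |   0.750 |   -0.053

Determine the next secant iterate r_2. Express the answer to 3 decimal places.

0.706

r_2 = 0.750 − (-0.053)·(0.750 − 0.650) / (-0.053 − 0.067)
   = 0.750 − (-0.00530)/(-0.12000) = 0.70583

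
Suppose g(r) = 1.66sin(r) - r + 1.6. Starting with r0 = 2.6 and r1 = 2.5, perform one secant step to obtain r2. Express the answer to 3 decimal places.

2.539

g(2.6) = -0.14427, g(2.5) = 0.09346
r2 = 2.50000 − 0.09346·(2.50000 − 2.60000) / (0.09346 − (-0.14427)) = 2.50000 − (-0.00935)/(0.23773) = 2.53931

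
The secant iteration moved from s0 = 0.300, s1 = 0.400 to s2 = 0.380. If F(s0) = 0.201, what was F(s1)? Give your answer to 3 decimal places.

-0.050

The secant line through (0.300, 0.201) and (0.400, F(s1)) crosses zero at s2 = 0.380.
So (0.300, 0.201), (0.400, F(s1)), (0.380, 0) are collinear:
F(s1) = 0.201 · (0.400 − 0.380) / (0.300 − 0.380) = 0.201 · (0.02000)/(-0.08000) = -0.05025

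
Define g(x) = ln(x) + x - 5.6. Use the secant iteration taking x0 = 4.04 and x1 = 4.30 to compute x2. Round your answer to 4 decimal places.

4.1721

g(4.04) = -0.163755, g(4.30) = 0.158615
x2 = 4.300000 − 0.158615·(4.300000 − 4.040000) / (0.158615 − (-0.163755)) = 4.300000 − (0.041240)/(0.322370) = 4.172073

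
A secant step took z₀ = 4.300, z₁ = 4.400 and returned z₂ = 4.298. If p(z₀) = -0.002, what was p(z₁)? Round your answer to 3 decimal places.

-0.102

The secant line through (4.300, -0.002) and (4.400, p(z₁)) crosses zero at z₂ = 4.298.
So (4.300, -0.002), (4.400, p(z₁)), (4.298, 0) are collinear:
p(z₁) = -0.002 · (4.400 − 4.298) / (4.300 − 4.298) = -0.002 · (0.10200)/(0.00200) = -0.10200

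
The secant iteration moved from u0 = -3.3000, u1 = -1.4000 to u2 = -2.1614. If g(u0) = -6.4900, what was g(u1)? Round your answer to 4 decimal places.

The secant line through (-3.3000, -6.4900) and (-1.4000, g(u1)) crosses zero at u2 = -2.1614.
So (-3.3000, -6.4900), (-1.4000, g(u1)), (-2.1614, 0) are collinear:
g(u1) = -6.4900 · (-1.4000 − (-2.1614)) / (-3.3000 − (-2.1614)) = -6.4900 · (0.761400)/(-1.138600) = 4.339967

4.3400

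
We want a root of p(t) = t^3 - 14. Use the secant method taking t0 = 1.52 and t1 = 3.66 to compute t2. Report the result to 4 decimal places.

p(1.52) = -10.488192, p(3.66) = 35.027896
t2 = 3.660000 − 35.027896·(3.660000 − 1.520000) / (35.027896 − (-10.488192)) = 3.660000 − (74.959697)/(45.516088) = 2.013116

2.0131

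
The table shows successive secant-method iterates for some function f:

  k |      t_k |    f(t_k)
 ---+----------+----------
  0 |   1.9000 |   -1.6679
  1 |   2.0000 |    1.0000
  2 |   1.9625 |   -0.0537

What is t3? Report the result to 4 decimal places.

1.9644

t3 = 1.9625 − (-0.0537)·(1.9625 − 2.0000) / (-0.0537 − 1.0000)
   = 1.9625 − (0.002014)/(-1.053700) = 1.964411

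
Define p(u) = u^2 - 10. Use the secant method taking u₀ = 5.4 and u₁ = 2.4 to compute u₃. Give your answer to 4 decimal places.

3.1935

p(5.4) = 19.160000, p(2.4) = -4.240000
u₂ = 2.400000 − (-4.240000)·(2.400000 − 5.400000) / (-4.240000 − 19.160000) = 2.400000 − (12.720000)/(-23.400000) = 2.943590
p(2.943590) = -1.335279
u₃ = 2.943590 − (-1.335279)·(2.943590 − 2.400000) / (-1.335279 − (-4.240000)) = 2.943590 − (-0.725844)/(2.904721) = 3.193474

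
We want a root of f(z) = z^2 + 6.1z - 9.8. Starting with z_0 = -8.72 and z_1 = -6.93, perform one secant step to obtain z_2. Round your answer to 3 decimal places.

-7.354

f(-8.72) = 13.04640, f(-6.93) = -4.04810
z_2 = -6.93000 − (-4.04810)·(-6.93000 − (-8.72000)) / (-4.04810 − 13.04640) = -6.93000 − (-7.24610)/(-17.09450) = -7.35388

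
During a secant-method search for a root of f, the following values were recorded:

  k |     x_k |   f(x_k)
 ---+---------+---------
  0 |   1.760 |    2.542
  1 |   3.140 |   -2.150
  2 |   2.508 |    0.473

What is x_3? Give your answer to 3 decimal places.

2.622

x_3 = 2.508 − 0.473·(2.508 − 3.140) / (0.473 − (-2.150))
   = 2.508 − (-0.29894)/(2.62300) = 2.62197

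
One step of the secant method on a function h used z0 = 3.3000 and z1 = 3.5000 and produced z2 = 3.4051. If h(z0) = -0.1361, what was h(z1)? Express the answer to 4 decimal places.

The secant line through (3.3000, -0.1361) and (3.5000, h(z1)) crosses zero at z2 = 3.4051.
So (3.3000, -0.1361), (3.5000, h(z1)), (3.4051, 0) are collinear:
h(z1) = -0.1361 · (3.5000 − 3.4051) / (3.3000 − 3.4051) = -0.1361 · (0.094900)/(-0.105100) = 0.122891

0.1229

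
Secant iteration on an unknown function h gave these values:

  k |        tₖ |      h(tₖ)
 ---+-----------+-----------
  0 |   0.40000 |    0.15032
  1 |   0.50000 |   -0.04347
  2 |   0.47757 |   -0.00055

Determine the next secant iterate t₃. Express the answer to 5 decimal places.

t₃ = 0.47757 − (-0.00055)·(0.47757 − 0.50000) / (-0.00055 − (-0.04347))
   = 0.47757 − (0.0000123)/(0.0429200) = 0.4772826

0.47728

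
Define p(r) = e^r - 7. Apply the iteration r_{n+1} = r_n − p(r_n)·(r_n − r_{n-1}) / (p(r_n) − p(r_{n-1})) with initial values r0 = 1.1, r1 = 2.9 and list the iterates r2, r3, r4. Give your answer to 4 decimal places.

1.5741, 1.7900, 1.9776

p(1.1) = -3.995834, p(2.9) = 11.174145
r2 = 2.900000 − 11.174145·(2.900000 − 1.100000) / (11.174145 − (-3.995834)) = 2.900000 − (20.113462)/(15.169979) = 1.574127
p(1.574127) = -2.173472
r3 = 1.574127 − (-2.173472)·(1.574127 − 2.900000) / (-2.173472 − 11.174145) = 1.574127 − (2.881748)/(-13.347618) = 1.790027
p(1.790027) = -1.010385
r4 = 1.790027 − (-1.010385)·(1.790027 − 1.574127) / (-1.010385 − (-2.173472)) = 1.790027 − (-0.218142)/(1.163087) = 1.977581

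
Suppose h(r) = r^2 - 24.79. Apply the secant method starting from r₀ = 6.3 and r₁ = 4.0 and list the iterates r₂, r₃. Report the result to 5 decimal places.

h(6.3) = 14.9000000, h(4.0) = -8.7900000
r₂ = 4.0000000 − (-8.7900000)·(4.0000000 − 6.3000000) / (-8.7900000 − 14.9000000) = 4.0000000 − (20.2170000)/(-23.6900000) = 4.8533981
h(4.8533981) = -1.2345273
r₃ = 4.8533981 − (-1.2345273)·(4.8533981 − 4.0000000) / (-1.2345273 − (-8.7900000)) = 4.8533981 − (-1.0535432)/(7.5554727) = 4.9928391

4.85340, 4.99284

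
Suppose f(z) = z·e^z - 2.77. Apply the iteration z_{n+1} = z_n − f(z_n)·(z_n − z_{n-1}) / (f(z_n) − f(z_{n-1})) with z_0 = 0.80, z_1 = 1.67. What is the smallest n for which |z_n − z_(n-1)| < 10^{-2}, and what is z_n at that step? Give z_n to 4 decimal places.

f(0.80) = -0.989567, f(1.67) = 6.101320
z_2 = 1.670000 − 6.101320·(0.870000)/(7.090887) = 0.921413;  |Δ| = 0.748587
f(0.921413) = -0.454640
z_3 = 0.921413 − (-0.454640)·(-0.748587)/(-6.555960) = 0.973325;  |Δ| = 0.051913
f(0.973325) = -0.193870
z_4 = 0.973325 − (-0.193870)·(0.051913)/(0.260770) = 1.011920;  |Δ| = 0.038594
f(1.011920) = 0.013667
z_5 = 1.011920 − 0.013667·(0.038594)/(0.207537) = 1.009378;  |Δ| = 0.002542
|z_5 − z_4| = 0.002542 < 10^{-2}

n = 5, z_n = 1.0094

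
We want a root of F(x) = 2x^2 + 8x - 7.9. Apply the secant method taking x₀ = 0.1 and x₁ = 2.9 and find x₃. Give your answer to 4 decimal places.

0.7603

F(0.1) = -7.080000, F(2.9) = 32.120000
x₂ = 2.900000 − 32.120000·(2.900000 − 0.100000) / (32.120000 − (-7.080000)) = 2.900000 − (89.936000)/(39.200000) = 0.605714
F(0.605714) = -2.320506
x₃ = 0.605714 − (-2.320506)·(0.605714 − 2.900000) / (-2.320506 − 32.120000) = 0.605714 − (5.323904)/(-34.440506) = 0.760297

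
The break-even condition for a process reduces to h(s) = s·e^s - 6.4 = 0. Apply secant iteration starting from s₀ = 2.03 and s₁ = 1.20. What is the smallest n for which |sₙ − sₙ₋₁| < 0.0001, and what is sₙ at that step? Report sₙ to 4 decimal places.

n = 6, sₙ = 1.4706

h(2.03) = 9.056595, h(1.20) = -2.415860
s₂ = 1.200000 − (-2.415860)·(-0.830000)/(-11.472455) = 1.374781;  |Δ| = 0.174781
h(1.374781) = -0.963829
s₃ = 1.374781 − (-0.963829)·(0.174781)/(1.452030) = 1.490797;  |Δ| = 0.116016
h(1.490797) = 0.220079
s₄ = 1.490797 − 0.220079·(0.116016)/(1.183908) = 1.469230;  |Δ| = 0.021566
h(1.469230) = -0.014889
s₅ = 1.469230 − (-0.014889)·(-0.021566)/(-0.234968) = 1.470597;  |Δ| = 0.001367
h(1.470597) = -0.000210
s₆ = 1.470597 − (-0.000210)·(0.001367)/(0.014679) = 1.470616;  |Δ| = 0.000020
|s₆ − s₅| = 0.000020 < 0.0001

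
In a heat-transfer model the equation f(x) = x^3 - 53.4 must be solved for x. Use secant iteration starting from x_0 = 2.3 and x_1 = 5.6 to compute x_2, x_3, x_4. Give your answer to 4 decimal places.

3.1325, 3.5185, 3.8148

f(2.3) = -41.233000, f(5.6) = 122.216000
x_2 = 5.600000 − 122.216000·(5.600000 − 2.300000) / (122.216000 − (-41.233000)) = 5.600000 − (403.312800)/(163.449000) = 3.132485
f(3.132485) = -22.662598
x_3 = 3.132485 − (-22.662598)·(3.132485 − 5.600000) / (-22.662598 − 122.216000) = 3.132485 − (55.920293)/(-144.878598) = 3.518466
f(3.518466) = -9.842798
x_4 = 3.518466 − (-9.842798)·(3.518466 − 3.132485) / (-9.842798 − (-22.662598)) = 3.518466 − (-3.799127)/(12.819800) = 3.814814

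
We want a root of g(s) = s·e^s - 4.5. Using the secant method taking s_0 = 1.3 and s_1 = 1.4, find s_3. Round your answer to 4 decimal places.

1.2675

g(1.3) = 0.270086, g(1.4) = 1.177280
s_2 = 1.400000 − 1.177280·(1.400000 − 1.300000) / (1.177280 − 0.270086) = 1.400000 − (0.117728)/(0.907194) = 1.270228
g(1.270228) = 0.024130
s_3 = 1.270228 − 0.024130·(1.270228 − 1.400000) / (0.024130 − 1.177280) = 1.270228 − (-0.003131)/(-1.153150) = 1.267513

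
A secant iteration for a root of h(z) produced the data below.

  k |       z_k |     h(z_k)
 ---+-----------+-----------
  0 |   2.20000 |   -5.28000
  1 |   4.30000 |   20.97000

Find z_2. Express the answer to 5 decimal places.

2.62240

z_2 = 4.30000 − 20.97000·(4.30000 − 2.20000) / (20.97000 − (-5.28000))
   = 4.30000 − (44.0370000)/(26.2500000) = 2.6224000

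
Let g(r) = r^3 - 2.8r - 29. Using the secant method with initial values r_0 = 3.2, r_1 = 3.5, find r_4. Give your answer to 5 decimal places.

3.37521

g(3.2) = -5.1920000, g(3.5) = 4.0750000
r_2 = 3.5000000 − 4.0750000·(3.5000000 − 3.2000000) / (4.0750000 − (-5.1920000)) = 3.5000000 − (1.2225000)/(9.2670000) = 3.3680803
g(3.3680803) = -0.2232406
r_3 = 3.3680803 − (-0.2232406)·(3.3680803 − 3.5000000) / (-0.2232406 − 4.0750000) = 3.3680803 − (0.0294498)/(-4.2982406) = 3.3749319
g(3.3749319) = -0.0087774
r_4 = 3.3749319 − (-0.0087774)·(3.3749319 − 3.3680803) / (-0.0087774 − (-0.2232406)) = 3.3749319 − (-0.0000601)/(0.2144632) = 3.3752123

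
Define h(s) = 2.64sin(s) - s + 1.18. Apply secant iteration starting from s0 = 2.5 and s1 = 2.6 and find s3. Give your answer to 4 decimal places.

2.5818

h(2.5) = 0.259966, h(2.6) = -0.059076
s2 = 2.600000 − (-0.059076)·(2.600000 − 2.500000) / (-0.059076 − 0.259966) = 2.600000 − (-0.005908)/(-0.319043) = 2.581483
h(2.581483) = 0.001093
s3 = 2.581483 − 0.001093·(2.581483 − 2.600000) / (0.001093 − (-0.059076)) = 2.581483 − (-0.000020)/(0.060169) = 2.581820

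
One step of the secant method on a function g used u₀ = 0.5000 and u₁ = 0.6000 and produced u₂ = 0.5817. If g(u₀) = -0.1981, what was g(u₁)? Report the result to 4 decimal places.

The secant line through (0.5000, -0.1981) and (0.6000, g(u₁)) crosses zero at u₂ = 0.5817.
So (0.5000, -0.1981), (0.6000, g(u₁)), (0.5817, 0) are collinear:
g(u₁) = -0.1981 · (0.6000 − 0.5817) / (0.5000 − 0.5817) = -0.1981 · (0.018300)/(-0.081700) = 0.044372

0.0444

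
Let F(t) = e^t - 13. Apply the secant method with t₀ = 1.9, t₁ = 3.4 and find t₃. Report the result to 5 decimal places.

F(1.9) = -6.3141056, F(3.4) = 16.9641000
t₂ = 3.4000000 − 16.9641000·(3.4000000 − 1.9000000) / (16.9641000 − (-6.3141056)) = 3.4000000 − (25.4461501)/(23.2782056) = 2.3068681
F(2.3068681) = -2.9570785
t₃ = 2.3068681 − (-2.9570785)·(2.3068681 − 3.4000000) / (-2.9570785 − 16.9641000) = 2.3068681 − (3.2324769)/(-19.9211785) = 2.4691314

2.46913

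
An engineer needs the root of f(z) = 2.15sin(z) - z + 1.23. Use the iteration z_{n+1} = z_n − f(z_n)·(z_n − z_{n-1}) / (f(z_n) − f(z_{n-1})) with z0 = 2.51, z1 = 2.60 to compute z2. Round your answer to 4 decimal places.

f(2.51) = -0.010574, f(2.60) = -0.261672
z2 = 2.600000 − (-0.261672)·(2.600000 − 2.510000) / (-0.261672 − (-0.010574)) = 2.600000 − (-0.023550)/(-0.251099) = 2.506210

2.5062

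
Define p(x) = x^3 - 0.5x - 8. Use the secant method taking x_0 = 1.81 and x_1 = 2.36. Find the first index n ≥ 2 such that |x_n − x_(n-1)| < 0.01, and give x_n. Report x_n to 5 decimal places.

n = 4, x_n = 2.08338

p(1.81) = -2.9752590, p(2.36) = 3.9642560
x_2 = 2.3600000 − 3.9642560·(0.5500000)/(6.9395150) = 2.0458079;  |Δ| = 0.3141921
p(2.0458079) = -0.4605229
x_3 = 2.0458079 − (-0.4605229)·(-0.3141921)/(-4.4247789) = 2.0785084;  |Δ| = 0.0327005
p(2.0785084) = -0.0596876
x_4 = 2.0785084 − (-0.0596876)·(0.0327005)/(0.4008352) = 2.0833778;  |Δ| = 0.0048694
|x_4 − x_3| = 0.0048694 < 0.01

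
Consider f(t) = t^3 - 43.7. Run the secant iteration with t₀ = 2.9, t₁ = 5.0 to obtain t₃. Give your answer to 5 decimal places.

f(2.9) = -19.3110000, f(5.0) = 81.3000000
t₂ = 5.0000000 − 81.3000000·(5.0000000 − 2.9000000) / (81.3000000 − (-19.3110000)) = 5.0000000 − (170.7300000)/(100.6110000) = 3.3030683
f(3.3030683) = -7.6626669
t₃ = 3.3030683 − (-7.6626669)·(3.3030683 − 5.0000000) / (-7.6626669 − 81.3000000) = 3.3030683 − (13.0030228)/(-88.9626669) = 3.4492309

3.44923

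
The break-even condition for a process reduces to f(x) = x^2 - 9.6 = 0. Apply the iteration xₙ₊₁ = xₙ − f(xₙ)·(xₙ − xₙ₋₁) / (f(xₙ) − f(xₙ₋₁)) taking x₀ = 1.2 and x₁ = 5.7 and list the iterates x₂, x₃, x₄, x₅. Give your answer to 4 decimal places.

2.3826, 2.8680, 3.1298, 3.0972

f(1.2) = -8.160000, f(5.7) = 22.890000
x₂ = 5.700000 − 22.890000·(5.700000 − 1.200000) / (22.890000 − (-8.160000)) = 5.700000 − (103.005000)/(31.050000) = 2.382609
f(2.382609) = -3.923176
x₃ = 2.382609 − (-3.923176)·(2.382609 − 5.700000) / (-3.923176 − 22.890000) = 2.382609 − (13.014709)/(-26.813176) = 2.867994
f(2.867994) = -1.374613
x₄ = 2.867994 − (-1.374613)·(2.867994 − 2.382609) / (-1.374613 − (-3.923176)) = 2.867994 − (-0.667216)/(2.548563) = 3.129795
f(3.129795) = 0.195614
x₅ = 3.129795 − 0.195614·(3.129795 − 2.867994) / (0.195614 − (-1.374613)) = 3.129795 − (0.051212)/(1.570227) = 3.097180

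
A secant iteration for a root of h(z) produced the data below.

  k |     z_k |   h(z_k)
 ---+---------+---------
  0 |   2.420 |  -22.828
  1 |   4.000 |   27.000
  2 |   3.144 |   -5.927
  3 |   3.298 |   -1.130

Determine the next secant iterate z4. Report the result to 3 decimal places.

z4 = 3.298 − (-1.130)·(3.298 − 3.144) / (-1.130 − (-5.927))
   = 3.298 − (-0.17402)/(4.79700) = 3.33428

3.334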